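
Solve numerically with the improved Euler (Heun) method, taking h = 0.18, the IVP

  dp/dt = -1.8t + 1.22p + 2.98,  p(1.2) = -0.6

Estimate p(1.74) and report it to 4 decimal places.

Heun: k1 = f(t_n, p_n); k2 = f(t_n + h, p_n + h·k1); p_{n+1} = p_n + (h/2)·(k1 + k2).
t=1.200000, p=-0.600000:
  k1 = f(1.200000, -0.600000) = 0.088000
  k2 = f(1.380000, -0.584160) = -0.216675
  p ← -0.600000 + (0.18/2)·(0.088000 + (-0.216675)) = -0.611581
t=1.380000, p=-0.611581:
  k1 = f(1.380000, -0.611581) = -0.250129
  k2 = f(1.560000, -0.656604) = -0.629057
  p ← -0.611581 + (0.18/2)·(-0.250129 + (-0.629057)) = -0.690707
t=1.560000, p=-0.690707:
  k1 = f(1.560000, -0.690707) = -0.670663
  k2 = f(1.740000, -0.811427) = -1.141941
  p ← -0.690707 + (0.18/2)·(-0.670663 + (-1.141941)) = -0.853842
p(1.74) ≈ -0.8538

-0.8538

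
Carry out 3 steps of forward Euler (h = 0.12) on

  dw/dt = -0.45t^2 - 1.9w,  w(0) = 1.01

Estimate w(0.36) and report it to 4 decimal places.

Euler: w_{n+1} = w_n + h·f(t_n, w_n).
t=0.000000, w=1.010000: f=-1.919000 → w ← 1.010000 + 0.12·(-1.919000) = 0.779720
t=0.120000, w=0.779720: f=-1.487948 → w ← 0.779720 + 0.12·(-1.487948) = 0.601166
t=0.240000, w=0.601166: f=-1.168136 → w ← 0.601166 + 0.12·(-1.168136) = 0.460990
w(0.36) ≈ 0.4610

0.4610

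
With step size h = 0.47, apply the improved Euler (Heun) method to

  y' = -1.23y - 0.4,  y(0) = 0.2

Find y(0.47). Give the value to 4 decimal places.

Heun: k1 = f(t_n, y_n); k2 = f(t_n + h, y_n + h·k1); y_{n+1} = y_n + (h/2)·(k1 + k2).
t=0.000000, y=0.200000:
  k1 = f(0.000000, 0.200000) = -0.646000
  k2 = f(0.470000, -0.103620) = -0.272547
  y ← 0.200000 + (0.47/2)·(-0.646000 + (-0.272547)) = -0.015859
y(0.47) ≈ -0.0159

-0.0159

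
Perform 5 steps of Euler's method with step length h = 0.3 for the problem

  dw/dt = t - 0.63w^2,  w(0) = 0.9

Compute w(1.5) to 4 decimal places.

1.1434

Euler: w_{n+1} = w_n + h·f(t_n, w_n).
t=0.000000, w=0.900000: f=-0.510300 → w ← 0.900000 + 0.3·(-0.510300) = 0.746910
t=0.300000, w=0.746910: f=-0.051461 → w ← 0.746910 + 0.3·(-0.051461) = 0.731472
t=0.600000, w=0.731472: f=0.262918 → w ← 0.731472 + 0.3·0.262918 = 0.810347
t=0.900000, w=0.810347: f=0.486303 → w ← 0.810347 + 0.3·0.486303 = 0.956238
t=1.200000, w=0.956238: f=0.623934 → w ← 0.956238 + 0.3·0.623934 = 1.143418
w(1.5) ≈ 1.1434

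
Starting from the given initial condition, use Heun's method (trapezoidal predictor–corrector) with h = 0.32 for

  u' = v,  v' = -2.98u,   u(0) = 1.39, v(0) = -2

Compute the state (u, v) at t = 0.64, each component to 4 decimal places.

Heun on (u,v): k1 = f(t_n, state_n); k2 = f(t_n + h, state_n + h·k1); state_{n+1} = state_n + (h/2)·(k1 + k2).
0.000000: (1.390000, -2.000000)
  k1 = (-2.000000, -4.142200)
  predictor → (0.750000, -3.325504)
  k2 = (-3.325504, -2.235000)
  → (0.537919, -3.020352)
0.320000: (0.537919, -3.020352)
  k1 = (-3.020352, -1.603000)
  predictor → (-0.428593, -3.533312)
  k2 = (-3.533312, 1.277208)
  → (-0.510667, -3.072479)
(u(0.64), v(0.64)) ≈ (-0.5107, -3.0725)

-0.5107, -3.0725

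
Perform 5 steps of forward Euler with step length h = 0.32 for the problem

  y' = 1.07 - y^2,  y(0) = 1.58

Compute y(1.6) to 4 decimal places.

Euler: y_{n+1} = y_n + h·f(t_n, y_n).
t=0.000000, y=1.580000: f=-1.426400 → y ← 1.580000 + 0.32·(-1.426400) = 1.123552
t=0.320000, y=1.123552: f=-0.192369 → y ← 1.123552 + 0.32·(-0.192369) = 1.061994
t=0.640000, y=1.061994: f=-0.057831 → y ← 1.061994 + 0.32·(-0.057831) = 1.043488
t=0.960000, y=1.043488: f=-0.018867 → y ← 1.043488 + 0.32·(-0.018867) = 1.037450
t=1.280000, y=1.037450: f=-0.006304 → y ← 1.037450 + 0.32·(-0.006304) = 1.035433
y(1.6) ≈ 1.0354

1.0354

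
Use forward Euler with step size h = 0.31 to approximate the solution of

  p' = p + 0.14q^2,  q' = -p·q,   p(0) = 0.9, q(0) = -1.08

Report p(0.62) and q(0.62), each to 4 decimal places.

1.6371, -0.4819

Euler on (p,q): p_{n+1} = p_n + h·p', q_{n+1} = q_n + h·q'.
0.000000: (0.900000, -1.080000); f=(1.063296, 0.972000) → (1.229622, -0.778680)
0.310000: (1.229622, -0.778680); f=(1.314510, 0.957482) → (1.637120, -0.481861)
(p(0.62), q(0.62)) ≈ (1.6371, -0.4819)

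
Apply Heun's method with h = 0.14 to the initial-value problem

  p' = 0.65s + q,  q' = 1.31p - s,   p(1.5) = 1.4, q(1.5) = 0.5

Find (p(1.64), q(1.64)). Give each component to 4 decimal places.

Heun on (p,q): k1 = f(s_n, state_n); k2 = f(s_n + h, state_n + h·k1); state_{n+1} = state_n + (h/2)·(k1 + k2).
1.500000: (1.400000, 0.500000)
  k1 = (1.475000, 0.334000)
  predictor → (1.606500, 0.546760)
  k2 = (1.612760, 0.464515)
  → (1.616143, 0.555896)
(p(1.64), q(1.64)) ≈ (1.6161, 0.5559)

1.6161, 0.5559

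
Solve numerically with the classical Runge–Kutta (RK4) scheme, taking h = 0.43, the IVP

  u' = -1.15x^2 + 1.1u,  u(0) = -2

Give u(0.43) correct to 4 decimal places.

RK4: k1 = f(x_n, u_n); k2 = f(x_n + h/2, u_n + (h/2)·k1); k3 = f(x_n + h/2, u_n + (h/2)·k2); k4 = f(x_n + h, u_n + h·k3); u_{n+1} = u_n + (h/6)·(k1 + 2k2 + 2k3 + k4).
x=0.000000, u=-2.000000:
  k1 = f(0.000000, -2.000000) = -2.200000
  k2 = f(0.215000, -2.473000) = -2.773459
  k3 = f(0.215000, -2.596294) = -2.909082
  k4 = f(0.430000, -3.250905) = -3.788631
  u ← -2.000000 + (0.43/6)·(k1 + 2k2 + 2k3 + k4) = -3.243683
u(0.43) ≈ -3.2437

-3.2437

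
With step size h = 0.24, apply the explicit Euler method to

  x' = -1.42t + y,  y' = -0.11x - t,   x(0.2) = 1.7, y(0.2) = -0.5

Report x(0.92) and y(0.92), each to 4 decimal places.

Euler on (x,y): x_{n+1} = x_n + h·x', y_{n+1} = y_n + h·y'.
0.200000: (1.700000, -0.500000); f=(-0.784000, -0.387000) → (1.511840, -0.592880)
0.440000: (1.511840, -0.592880); f=(-1.217680, -0.606302) → (1.219597, -0.738393)
0.680000: (1.219597, -0.738393); f=(-1.703993, -0.814156) → (0.810639, -0.933790)
(x(0.92), y(0.92)) ≈ (0.8106, -0.9338)

0.8106, -0.9338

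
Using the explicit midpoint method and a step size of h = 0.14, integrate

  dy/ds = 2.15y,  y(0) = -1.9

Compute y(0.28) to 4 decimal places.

Midpoint: k1 = f(s_n, y_n); k2 = f(s_n + h/2, y_n + (h/2)·k1); y_{n+1} = y_n + h·k2.
s=0.000000, y=-1.900000:
  k1 = f(0.000000, -1.900000) = -4.085000
  k2 = f(0.070000, -2.185950) = -4.699793
  y ← -1.900000 + 0.14·(-4.699793) = -2.557971
s=0.140000, y=-2.557971:
  k1 = f(0.140000, -2.557971) = -5.499638
  k2 = f(0.210000, -2.942946) = -6.327333
  y ← -2.557971 + 0.14·(-6.327333) = -3.443798
y(0.28) ≈ -3.4438

-3.4438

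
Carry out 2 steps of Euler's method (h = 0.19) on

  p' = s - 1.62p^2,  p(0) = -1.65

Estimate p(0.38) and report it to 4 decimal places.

Euler: p_{n+1} = p_n + h·f(s_n, p_n).
s=0.000000, p=-1.650000: f=-4.410450 → p ← -1.650000 + 0.19·(-4.410450) = -2.487985
s=0.190000, p=-2.487985: f=-9.837916 → p ← -2.487985 + 0.19·(-9.837916) = -4.357190
p(0.38) ≈ -4.3572

-4.3572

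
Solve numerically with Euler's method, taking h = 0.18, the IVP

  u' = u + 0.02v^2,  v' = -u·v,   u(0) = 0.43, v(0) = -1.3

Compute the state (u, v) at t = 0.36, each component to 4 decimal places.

0.6111, -1.0885

Euler on (u,v): u_{n+1} = u_n + h·u', v_{n+1} = v_n + h·v'.
0.000000: (0.430000, -1.300000); f=(0.463800, 0.559000) → (0.513484, -1.199380)
0.180000: (0.513484, -1.199380); f=(0.542254, 0.615862) → (0.611090, -1.088525)
(u(0.36), v(0.36)) ≈ (0.6111, -1.0885)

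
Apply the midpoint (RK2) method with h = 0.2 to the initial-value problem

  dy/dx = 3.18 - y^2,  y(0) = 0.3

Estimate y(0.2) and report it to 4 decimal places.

0.8618

Midpoint: k1 = f(x_n, y_n); k2 = f(x_n + h/2, y_n + (h/2)·k1); y_{n+1} = y_n + h·k2.
x=0.000000, y=0.300000:
  k1 = f(0.000000, 0.300000) = 3.090000
  k2 = f(0.100000, 0.609000) = 2.809119
  y ← 0.300000 + 0.2·2.809119 = 0.861824
y(0.2) ≈ 0.8618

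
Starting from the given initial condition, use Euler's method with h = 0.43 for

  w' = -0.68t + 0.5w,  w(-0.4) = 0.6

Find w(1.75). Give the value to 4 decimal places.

Euler: w_{n+1} = w_n + h·f(t_n, w_n).
t=-0.400000, w=0.600000: f=0.572000 → w ← 0.600000 + 0.43·0.572000 = 0.845960
t=0.030000, w=0.845960: f=0.402580 → w ← 0.845960 + 0.43·0.402580 = 1.019069
t=0.460000, w=1.019069: f=0.196735 → w ← 1.019069 + 0.43·0.196735 = 1.103665
t=0.890000, w=1.103665: f=-0.053367 → w ← 1.103665 + 0.43·(-0.053367) = 1.080717
t=1.320000, w=1.080717: f=-0.357241 → w ← 1.080717 + 0.43·(-0.357241) = 0.927104
w(1.75) ≈ 0.9271

0.9271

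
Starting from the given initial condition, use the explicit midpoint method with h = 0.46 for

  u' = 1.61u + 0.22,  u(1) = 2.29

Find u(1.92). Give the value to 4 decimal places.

Midpoint: k1 = f(x_n, u_n); k2 = f(x_n + h/2, u_n + (h/2)·k1); u_{n+1} = u_n + h·k2.
x=1.000000, u=2.290000:
  k1 = f(1.000000, 2.290000) = 3.906900
  k2 = f(1.230000, 3.188587) = 5.353625
  u ← 2.290000 + 0.46·5.353625 = 4.752668
x=1.460000, u=4.752668:
  k1 = f(1.460000, 4.752668) = 7.871795
  k2 = f(1.690000, 6.563180) = 10.786720
  u ← 4.752668 + 0.46·10.786720 = 9.714559
u(1.92) ≈ 9.7146

9.7146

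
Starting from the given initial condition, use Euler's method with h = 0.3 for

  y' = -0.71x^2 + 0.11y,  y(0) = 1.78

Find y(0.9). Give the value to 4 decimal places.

1.8656

Euler: y_{n+1} = y_n + h·f(x_n, y_n).
x=0.000000, y=1.780000: f=0.195800 → y ← 1.780000 + 0.3·0.195800 = 1.838740
x=0.300000, y=1.838740: f=0.138361 → y ← 1.838740 + 0.3·0.138361 = 1.880248
x=0.600000, y=1.880248: f=-0.048773 → y ← 1.880248 + 0.3·(-0.048773) = 1.865617
y(0.9) ≈ 1.8656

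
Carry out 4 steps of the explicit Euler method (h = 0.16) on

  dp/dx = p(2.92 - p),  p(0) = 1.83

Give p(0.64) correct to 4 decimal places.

2.7392

Euler: p_{n+1} = p_n + h·f(x_n, p_n).
x=0.000000, p=1.830000: f=1.994700 → p ← 1.830000 + 0.16·1.994700 = 2.149152
x=0.160000, p=2.149152: f=1.656670 → p ← 2.149152 + 0.16·1.656670 = 2.414219
x=0.320000, p=2.414219: f=1.221066 → p ← 2.414219 + 0.16·1.221066 = 2.609590
x=0.480000, p=2.609590: f=0.810044 → p ← 2.609590 + 0.16·0.810044 = 2.739197
p(0.64) ≈ 2.7392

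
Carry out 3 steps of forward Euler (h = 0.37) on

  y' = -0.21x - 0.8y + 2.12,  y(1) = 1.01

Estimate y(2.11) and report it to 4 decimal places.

Euler: y_{n+1} = y_n + h·f(x_n, y_n).
x=1.000000, y=1.010000: f=1.102000 → y ← 1.010000 + 0.37·1.102000 = 1.417740
x=1.370000, y=1.417740: f=0.698108 → y ← 1.417740 + 0.37·0.698108 = 1.676040
x=1.740000, y=1.676040: f=0.413768 → y ← 1.676040 + 0.37·0.413768 = 1.829134
y(2.11) ≈ 1.8291

1.8291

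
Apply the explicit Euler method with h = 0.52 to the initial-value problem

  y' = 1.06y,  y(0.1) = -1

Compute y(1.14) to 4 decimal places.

Euler: y_{n+1} = y_n + h·f(s_n, y_n).
s=0.100000, y=-1.000000: f=-1.060000 → y ← -1.000000 + 0.52·(-1.060000) = -1.551200
s=0.620000, y=-1.551200: f=-1.644272 → y ← -1.551200 + 0.52·(-1.644272) = -2.406221
y(1.14) ≈ -2.4062

-2.4062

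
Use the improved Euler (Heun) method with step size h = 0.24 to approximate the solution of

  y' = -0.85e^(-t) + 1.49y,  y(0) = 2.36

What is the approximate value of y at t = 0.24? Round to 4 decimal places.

Heun: k1 = f(t_n, y_n); k2 = f(t_n + h, y_n + h·k1); y_{n+1} = y_n + (h/2)·(k1 + k2).
t=0.000000, y=2.360000:
  k1 = f(0.000000, 2.360000) = 2.666400
  k2 = f(0.240000, 2.999936) = 3.801271
  y ← 2.360000 + (0.24/2)·(2.666400 + 3.801271) = 3.136121
y(0.24) ≈ 3.1361

3.1361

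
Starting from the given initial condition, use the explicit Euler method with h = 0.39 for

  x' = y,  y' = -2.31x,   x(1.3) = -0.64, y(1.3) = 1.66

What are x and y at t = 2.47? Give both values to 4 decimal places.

1.7493, 1.4374

Euler on (x,y): x_{n+1} = x_n + h·x', y_{n+1} = y_n + h·y'.
1.300000: (-0.640000, 1.660000); f=(1.660000, 1.478400) → (0.007400, 2.236576)
1.690000: (0.007400, 2.236576); f=(2.236576, -0.017094) → (0.879665, 2.229909)
2.080000: (0.879665, 2.229909); f=(2.229909, -2.032025) → (1.749329, 1.437419)
(x(2.47), y(2.47)) ≈ (1.7493, 1.4374)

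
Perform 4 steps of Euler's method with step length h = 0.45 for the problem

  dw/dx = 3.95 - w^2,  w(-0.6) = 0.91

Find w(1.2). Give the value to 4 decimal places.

1.8123

Euler: w_{n+1} = w_n + h·f(x_n, w_n).
x=-0.600000, w=0.910000: f=3.121900 → w ← 0.910000 + 0.45·3.121900 = 2.314855
x=-0.150000, w=2.314855: f=-1.408554 → w ← 2.314855 + 0.45·(-1.408554) = 1.681006
x=0.300000, w=1.681006: f=1.124219 → w ← 1.681006 + 0.45·1.124219 = 2.186905
x=0.750000, w=2.186905: f=-0.832552 → w ← 2.186905 + 0.45·(-0.832552) = 1.812256
w(1.2) ≈ 1.8123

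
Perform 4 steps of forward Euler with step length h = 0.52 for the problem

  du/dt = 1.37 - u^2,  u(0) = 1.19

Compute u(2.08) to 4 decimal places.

Euler: u_{n+1} = u_n + h·f(t_n, u_n).
t=0.000000, u=1.190000: f=-0.046100 → u ← 1.190000 + 0.52·(-0.046100) = 1.166028
t=0.520000, u=1.166028: f=0.010379 → u ← 1.166028 + 0.52·0.010379 = 1.171425
t=1.040000, u=1.171425: f=-0.002236 → u ← 1.171425 + 0.52·(-0.002236) = 1.170262
t=1.560000, u=1.170262: f=0.000487 → u ← 1.170262 + 0.52·0.000487 = 1.170515
u(2.08) ≈ 1.1705

1.1705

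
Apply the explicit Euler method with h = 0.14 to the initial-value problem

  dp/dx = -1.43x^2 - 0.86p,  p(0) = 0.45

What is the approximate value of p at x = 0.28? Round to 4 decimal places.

0.3442

Euler: p_{n+1} = p_n + h·f(x_n, p_n).
x=0.000000, p=0.450000: f=-0.387000 → p ← 0.450000 + 0.14·(-0.387000) = 0.395820
x=0.140000, p=0.395820: f=-0.368433 → p ← 0.395820 + 0.14·(-0.368433) = 0.344239
p(0.28) ≈ 0.3442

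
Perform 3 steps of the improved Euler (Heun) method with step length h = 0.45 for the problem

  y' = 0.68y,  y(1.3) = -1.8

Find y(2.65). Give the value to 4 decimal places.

-4.4565

Heun: k1 = f(t_n, y_n); k2 = f(t_n + h, y_n + h·k1); y_{n+1} = y_n + (h/2)·(k1 + k2).
t=1.300000, y=-1.800000:
  k1 = f(1.300000, -1.800000) = -1.224000
  k2 = f(1.750000, -2.350800) = -1.598544
  y ← -1.800000 + (0.45/2)·(-1.224000 + (-1.598544)) = -2.435072
t=1.750000, y=-2.435072:
  k1 = f(1.750000, -2.435072) = -1.655849
  k2 = f(2.200000, -3.180205) = -2.162539
  y ← -2.435072 + (0.45/2)·(-1.655849 + (-2.162539)) = -3.294210
t=2.200000, y=-3.294210:
  k1 = f(2.200000, -3.294210) = -2.240063
  k2 = f(2.650000, -4.302238) = -2.925522
  y ← -3.294210 + (0.45/2)·(-2.240063 + (-2.925522)) = -4.456466
y(2.65) ≈ -4.4565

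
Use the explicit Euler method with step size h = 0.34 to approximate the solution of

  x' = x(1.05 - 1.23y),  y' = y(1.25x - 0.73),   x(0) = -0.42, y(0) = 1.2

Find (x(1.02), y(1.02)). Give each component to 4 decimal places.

Euler on (x,y): x_{n+1} = x_n + h·x', y_{n+1} = y_n + h·y'.
0.000000: (-0.420000, 1.200000); f=(0.178920, -1.506000) → (-0.359167, 0.687960)
0.340000: (-0.359167, 0.687960); f=(-0.073202, -0.811077) → (-0.384056, 0.412194)
0.680000: (-0.384056, 0.412194); f=(-0.208543, -0.498783) → (-0.454960, 0.242608)
(x(1.02), y(1.02)) ≈ (-0.4550, 0.2426)

-0.4550, 0.2426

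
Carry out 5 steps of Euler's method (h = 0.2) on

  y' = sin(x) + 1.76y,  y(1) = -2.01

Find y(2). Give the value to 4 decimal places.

-7.2316

Euler: y_{n+1} = y_n + h·f(x_n, y_n).
x=1.000000, y=-2.010000: f=-2.696129 → y ← -2.010000 + 0.2·(-2.696129) = -2.549226
x=1.200000, y=-2.549226: f=-3.554598 → y ← -2.549226 + 0.2·(-3.554598) = -3.260145
x=1.400000, y=-3.260145: f=-4.752406 → y ← -3.260145 + 0.2·(-4.752406) = -4.210627
x=1.600000, y=-4.210627: f=-6.411129 → y ← -4.210627 + 0.2·(-6.411129) = -5.492853
x=1.800000, y=-5.492853: f=-8.693573 → y ← -5.492853 + 0.2·(-8.693573) = -7.231567
y(2) ≈ -7.2316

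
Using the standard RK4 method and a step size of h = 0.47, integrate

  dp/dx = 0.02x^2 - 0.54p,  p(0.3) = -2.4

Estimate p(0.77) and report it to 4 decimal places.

RK4: k1 = f(x_n, p_n); k2 = f(x_n + h/2, p_n + (h/2)·k1); k3 = f(x_n + h/2, p_n + (h/2)·k2); k4 = f(x_n + h, p_n + h·k3); p_{n+1} = p_n + (h/6)·(k1 + 2k2 + 2k3 + k4).
x=0.300000, p=-2.400000:
  k1 = f(0.300000, -2.400000) = 1.297800
  k2 = f(0.535000, -2.095017) = 1.137034
  k3 = f(0.535000, -2.132797) = 1.157435
  k4 = f(0.770000, -1.856006) = 1.014101
  p ← -2.400000 + (0.47/6)·(k1 + 2k2 + 2k3 + k4) = -1.859434
p(0.77) ≈ -1.8594

-1.8594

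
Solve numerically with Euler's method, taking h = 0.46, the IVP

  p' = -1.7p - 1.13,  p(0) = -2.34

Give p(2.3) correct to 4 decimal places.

Euler: p_{n+1} = p_n + h·f(x_n, p_n).
x=0.000000, p=-2.340000: f=2.848000 → p ← -2.340000 + 0.46·2.848000 = -1.029920
x=0.460000, p=-1.029920: f=0.620864 → p ← -1.029920 + 0.46·0.620864 = -0.744323
x=0.920000, p=-0.744323: f=0.135348 → p ← -0.744323 + 0.46·0.135348 = -0.682062
x=1.380000, p=-0.682062: f=0.029506 → p ← -0.682062 + 0.46·0.029506 = -0.668490
x=1.840000, p=-0.668490: f=0.006432 → p ← -0.668490 + 0.46·0.006432 = -0.665531
p(2.3) ≈ -0.6655

-0.6655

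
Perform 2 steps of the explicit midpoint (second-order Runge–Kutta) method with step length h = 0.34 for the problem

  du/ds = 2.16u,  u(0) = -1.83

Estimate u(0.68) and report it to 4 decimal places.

-7.3498

Midpoint: k1 = f(s_n, u_n); k2 = f(s_n + h/2, u_n + (h/2)·k1); u_{n+1} = u_n + h·k2.
s=0.000000, u=-1.830000:
  k1 = f(0.000000, -1.830000) = -3.952800
  k2 = f(0.170000, -2.501976) = -5.404268
  u ← -1.830000 + 0.34·(-5.404268) = -3.667451
s=0.340000, u=-3.667451:
  k1 = f(0.340000, -3.667451) = -7.921695
  k2 = f(0.510000, -5.014139) = -10.830541
  u ← -3.667451 + 0.34·(-10.830541) = -7.349835
u(0.68) ≈ -7.3498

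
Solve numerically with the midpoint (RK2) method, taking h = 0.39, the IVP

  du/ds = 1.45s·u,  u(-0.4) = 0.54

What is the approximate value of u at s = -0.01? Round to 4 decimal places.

0.4845

Midpoint: k1 = f(s_n, u_n); k2 = f(s_n + h/2, u_n + (h/2)·k1); u_{n+1} = u_n + h·k2.
s=-0.400000, u=0.540000:
  k1 = f(-0.400000, 0.540000) = -0.313200
  k2 = f(-0.205000, 0.478926) = -0.142361
  u ← 0.540000 + 0.39·(-0.142361) = 0.484479
u(-0.01) ≈ 0.4845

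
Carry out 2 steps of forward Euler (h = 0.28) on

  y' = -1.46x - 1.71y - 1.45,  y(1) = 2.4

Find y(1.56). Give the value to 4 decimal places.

Euler: y_{n+1} = y_n + h·f(x_n, y_n).
x=1.000000, y=2.400000: f=-7.014000 → y ← 2.400000 + 0.28·(-7.014000) = 0.436080
x=1.280000, y=0.436080: f=-4.064497 → y ← 0.436080 + 0.28·(-4.064497) = -0.701979
y(1.56) ≈ -0.7020

-0.7020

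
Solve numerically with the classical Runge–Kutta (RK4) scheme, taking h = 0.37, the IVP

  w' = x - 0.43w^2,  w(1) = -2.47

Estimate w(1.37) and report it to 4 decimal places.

-3.3293

RK4: k1 = f(x_n, w_n); k2 = f(x_n + h/2, w_n + (h/2)·k1); k3 = f(x_n + h/2, w_n + (h/2)·k2); k4 = f(x_n + h, w_n + h·k3); w_{n+1} = w_n + (h/6)·(k1 + 2k2 + 2k3 + k4).
x=1.000000, w=-2.470000:
  k1 = f(1.000000, -2.470000) = -1.623387
  k2 = f(1.185000, -2.770327) = -2.115125
  k3 = f(1.185000, -2.861298) = -2.335422
  k4 = f(1.370000, -3.334106) = -3.409993
  w ← -2.470000 + (0.37/6)·(k1 + 2k2 + 2k3 + k4) = -3.329293
w(1.37) ≈ -3.3293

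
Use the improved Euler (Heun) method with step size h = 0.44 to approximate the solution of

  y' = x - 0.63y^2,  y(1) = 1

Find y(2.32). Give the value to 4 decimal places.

1.6854

Heun: k1 = f(x_n, y_n); k2 = f(x_n + h, y_n + h·k1); y_{n+1} = y_n + (h/2)·(k1 + k2).
x=1.000000, y=1.000000:
  k1 = f(1.000000, 1.000000) = 0.370000
  k2 = f(1.440000, 1.162800) = 0.588175
  y ← 1.000000 + (0.44/2)·(0.370000 + 0.588175) = 1.210798
x=1.440000, y=1.210798:
  k1 = f(1.440000, 1.210798) = 0.516399
  k2 = f(1.880000, 1.438014) = 0.577233
  y ← 1.210798 + (0.44/2)·(0.516399 + 0.577233) = 1.451397
x=1.880000, y=1.451397:
  k1 = f(1.880000, 1.451397) = 0.552871
  k2 = f(2.320000, 1.694661) = 0.510719
  y ← 1.451397 + (0.44/2)·(0.552871 + 0.510719) = 1.685387
y(2.32) ≈ 1.6854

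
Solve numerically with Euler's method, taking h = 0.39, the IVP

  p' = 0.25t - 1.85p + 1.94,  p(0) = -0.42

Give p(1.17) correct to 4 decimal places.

Euler: p_{n+1} = p_n + h·f(t_n, p_n).
t=0.000000, p=-0.420000: f=2.717000 → p ← -0.420000 + 0.39·2.717000 = 0.639630
t=0.390000, p=0.639630: f=0.854184 → p ← 0.639630 + 0.39·0.854184 = 0.972762
t=0.780000, p=0.972762: f=0.335390 → p ← 0.972762 + 0.39·0.335390 = 1.103564
p(1.17) ≈ 1.1036

1.1036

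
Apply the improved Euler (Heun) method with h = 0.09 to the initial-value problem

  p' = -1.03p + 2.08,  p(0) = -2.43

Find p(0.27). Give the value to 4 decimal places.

Heun: k1 = f(s_n, p_n); k2 = f(s_n + h, p_n + h·k1); p_{n+1} = p_n + (h/2)·(k1 + k2).
s=0.000000, p=-2.430000:
  k1 = f(0.000000, -2.430000) = 4.582900
  k2 = f(0.090000, -2.017539) = 4.158065
  p ← -2.430000 + (0.09/2)·(4.582900 + 4.158065) = -2.036657
s=0.090000, p=-2.036657:
  k1 = f(0.090000, -2.036657) = 4.177756
  k2 = f(0.180000, -1.660659) = 3.790478
  p ← -2.036657 + (0.09/2)·(4.177756 + 3.790478) = -1.678086
s=0.180000, p=-1.678086:
  k1 = f(0.180000, -1.678086) = 3.808429
  k2 = f(0.270000, -1.335327) = 3.455387
  p ← -1.678086 + (0.09/2)·(3.808429 + 3.455387) = -1.351214
p(0.27) ≈ -1.3512

-1.3512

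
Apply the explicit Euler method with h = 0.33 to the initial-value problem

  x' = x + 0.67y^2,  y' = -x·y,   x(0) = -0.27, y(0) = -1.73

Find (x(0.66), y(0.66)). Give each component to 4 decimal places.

1.1874, -1.6960

Euler on (x,y): x_{n+1} = x_n + h·x', y_{n+1} = y_n + h·y'.
0.000000: (-0.270000, -1.730000); f=(1.735243, -0.467100) → (0.302630, -1.884143)
0.330000: (0.302630, -1.884143); f=(2.681127, 0.570199) → (1.187402, -1.695977)
(x(0.66), y(0.66)) ≈ (1.1874, -1.6960)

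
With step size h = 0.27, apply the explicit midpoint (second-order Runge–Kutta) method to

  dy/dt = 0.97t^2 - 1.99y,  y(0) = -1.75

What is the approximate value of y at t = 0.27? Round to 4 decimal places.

-1.0576

Midpoint: k1 = f(t_n, y_n); k2 = f(t_n + h/2, y_n + (h/2)·k1); y_{n+1} = y_n + h·k2.
t=0.000000, y=-1.750000:
  k1 = f(0.000000, -1.750000) = 3.482500
  k2 = f(0.135000, -1.279862) = 2.564605
  y ← -1.750000 + 0.27·2.564605 = -1.057557
y(0.27) ≈ -1.0576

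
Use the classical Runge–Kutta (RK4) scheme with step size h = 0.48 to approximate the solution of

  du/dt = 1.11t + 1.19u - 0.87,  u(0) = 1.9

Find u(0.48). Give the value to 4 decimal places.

2.9556

RK4: k1 = f(t_n, u_n); k2 = f(t_n + h/2, u_n + (h/2)·k1); k3 = f(t_n + h/2, u_n + (h/2)·k2); k4 = f(t_n + h, u_n + h·k3); u_{n+1} = u_n + (h/6)·(k1 + 2k2 + 2k3 + k4).
t=0.000000, u=1.900000:
  k1 = f(0.000000, 1.900000) = 1.391000
  k2 = f(0.240000, 2.233840) = 2.054670
  k3 = f(0.240000, 2.393121) = 2.244214
  k4 = f(0.480000, 2.977223) = 3.205695
  u ← 1.900000 + (0.48/6)·(k1 + 2k2 + 2k3 + k4) = 2.955557
u(0.48) ≈ 2.9556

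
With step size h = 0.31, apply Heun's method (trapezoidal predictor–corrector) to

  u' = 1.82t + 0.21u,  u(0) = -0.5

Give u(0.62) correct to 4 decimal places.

Heun: k1 = f(t_n, u_n); k2 = f(t_n + h, u_n + h·k1); u_{n+1} = u_n + (h/2)·(k1 + k2).
t=0.000000, u=-0.500000:
  k1 = f(0.000000, -0.500000) = -0.105000
  k2 = f(0.310000, -0.532550) = 0.452365
  u ← -0.500000 + (0.31/2)·(-0.105000 + 0.452365) = -0.446159
t=0.310000, u=-0.446159:
  k1 = f(0.310000, -0.446159) = 0.470507
  k2 = f(0.620000, -0.300301) = 1.065337
  u ← -0.446159 + (0.31/2)·(0.470507 + 1.065337) = -0.208103
u(0.62) ≈ -0.2081

-0.2081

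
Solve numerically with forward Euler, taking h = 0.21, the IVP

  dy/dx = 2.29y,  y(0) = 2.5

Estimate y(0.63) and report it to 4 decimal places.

8.1193

Euler: y_{n+1} = y_n + h·f(x_n, y_n).
x=0.000000, y=2.500000: f=5.725000 → y ← 2.500000 + 0.21·5.725000 = 3.702250
x=0.210000, y=3.702250: f=8.478153 → y ← 3.702250 + 0.21·8.478153 = 5.482662
x=0.420000, y=5.482662: f=12.555296 → y ← 5.482662 + 0.21·12.555296 = 8.119274
y(0.63) ≈ 8.1193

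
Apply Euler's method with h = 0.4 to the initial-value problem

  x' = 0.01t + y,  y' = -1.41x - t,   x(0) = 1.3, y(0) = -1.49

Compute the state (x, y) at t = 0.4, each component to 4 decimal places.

Euler on (x,y): x_{n+1} = x_n + h·x', y_{n+1} = y_n + h·y'.
0.000000: (1.300000, -1.490000); f=(-1.490000, -1.833000) → (0.704000, -2.223200)
(x(0.4), y(0.4)) ≈ (0.7040, -2.2232)

0.7040, -2.2232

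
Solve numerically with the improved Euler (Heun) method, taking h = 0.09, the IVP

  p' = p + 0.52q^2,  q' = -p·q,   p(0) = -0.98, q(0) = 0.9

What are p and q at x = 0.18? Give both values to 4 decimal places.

Heun on (p,q): k1 = f(x_n, state_n); k2 = f(x_n + h, state_n + h·k1); state_{n+1} = state_n + (h/2)·(k1 + k2).
0.000000: (-0.980000, 0.900000)
  k1 = (-0.558800, 0.882000)
  predictor → (-1.030292, 0.979380)
  k2 = (-0.531516, 1.009047)
  → (-1.029064, 0.985097)
0.090000: (-1.029064, 0.985097)
  k1 = (-0.524448, 1.013728)
  predictor → (-1.076264, 1.076333)
  k2 = (-0.473849, 1.158419)
  → (-1.073988, 1.082844)
(p(0.18), q(0.18)) ≈ (-1.0740, 1.0828)

-1.0740, 1.0828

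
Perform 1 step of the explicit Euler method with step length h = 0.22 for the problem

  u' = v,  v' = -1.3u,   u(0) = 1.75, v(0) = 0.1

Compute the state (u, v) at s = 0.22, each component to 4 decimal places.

1.7720, -0.4005

Euler on (u,v): u_{n+1} = u_n + h·u', v_{n+1} = v_n + h·v'.
0.000000: (1.750000, 0.100000); f=(0.100000, -2.275000) → (1.772000, -0.400500)
(u(0.22), v(0.22)) ≈ (1.7720, -0.4005)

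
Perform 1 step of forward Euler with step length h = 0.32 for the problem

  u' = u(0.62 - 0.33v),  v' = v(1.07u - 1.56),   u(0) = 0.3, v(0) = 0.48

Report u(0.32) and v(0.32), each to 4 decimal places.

Euler on (u,v): u_{n+1} = u_n + h·u', v_{n+1} = v_n + h·v'.
0.000000: (0.300000, 0.480000); f=(0.138480, -0.594720) → (0.344314, 0.289690)
(u(0.32), v(0.32)) ≈ (0.3443, 0.2897)

0.3443, 0.2897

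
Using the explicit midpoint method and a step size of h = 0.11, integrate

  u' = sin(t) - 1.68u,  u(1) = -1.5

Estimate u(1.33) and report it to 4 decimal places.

Midpoint: k1 = f(t_n, u_n); k2 = f(t_n + h/2, u_n + (h/2)·k1); u_{n+1} = u_n + h·k2.
t=1.000000, u=-1.500000:
  k1 = f(1.000000, -1.500000) = 3.361471
  k2 = f(1.055000, -1.315119) = 3.079300
  u ← -1.500000 + 0.11·3.079300 = -1.161277
t=1.110000, u=-1.161277:
  k1 = f(1.110000, -1.161277) = 2.846644
  k2 = f(1.165000, -1.004712) = 2.606704
  u ← -1.161277 + 0.11·2.606704 = -0.874540
t=1.220000, u=-0.874540:
  k1 = f(1.220000, -0.874540) = 2.408326
  k2 = f(1.275000, -0.742082) = 2.203267
  u ← -0.874540 + 0.11·2.203267 = -0.632180
u(1.33) ≈ -0.6322

-0.6322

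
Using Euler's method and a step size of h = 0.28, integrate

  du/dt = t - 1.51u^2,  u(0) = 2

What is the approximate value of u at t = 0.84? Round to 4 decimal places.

0.4528

Euler: u_{n+1} = u_n + h·f(t_n, u_n).
t=0.000000, u=2.000000: f=-6.040000 → u ← 2.000000 + 0.28·(-6.040000) = 0.308800
t=0.280000, u=0.308800: f=0.136010 → u ← 0.308800 + 0.28·0.136010 = 0.346883
t=0.560000, u=0.346883: f=0.378305 → u ← 0.346883 + 0.28·0.378305 = 0.452808
u(0.84) ≈ 0.4528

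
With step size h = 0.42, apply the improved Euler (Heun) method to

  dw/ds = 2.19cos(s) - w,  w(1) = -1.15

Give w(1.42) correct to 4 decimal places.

-0.5552

Heun: k1 = f(s_n, w_n); k2 = f(s_n + h, w_n + h·k1); w_{n+1} = w_n + (h/2)·(k1 + k2).
s=1.000000, w=-1.150000:
  k1 = f(1.000000, -1.150000) = 2.333262
  k2 = f(1.420000, -0.170030) = 0.499024
  w ← -1.150000 + (0.42/2)·(2.333262 + 0.499024) = -0.555220
w(1.42) ≈ -0.5552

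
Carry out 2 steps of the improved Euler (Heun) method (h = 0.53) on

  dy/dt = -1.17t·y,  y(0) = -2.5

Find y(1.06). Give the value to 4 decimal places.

-1.2849

Heun: k1 = f(t_n, y_n); k2 = f(t_n + h, y_n + h·k1); y_{n+1} = y_n + (h/2)·(k1 + k2).
t=0.000000, y=-2.500000:
  k1 = f(0.000000, -2.500000) = 0.000000
  k2 = f(0.530000, -2.500000) = 1.550250
  y ← -2.500000 + (0.53/2)·(0.000000 + 1.550250) = -2.089184
t=0.530000, y=-2.089184:
  k1 = f(0.530000, -2.089184) = 1.295503
  k2 = f(1.060000, -1.402567) = 1.739464
  y ← -2.089184 + (0.53/2)·(1.295503 + 1.739464) = -1.284918
y(1.06) ≈ -1.2849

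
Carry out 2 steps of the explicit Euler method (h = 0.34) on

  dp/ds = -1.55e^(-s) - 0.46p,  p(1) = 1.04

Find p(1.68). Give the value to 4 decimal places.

0.4386

Euler: p_{n+1} = p_n + h·f(s_n, p_n).
s=1.000000, p=1.040000: f=-1.048613 → p ← 1.040000 + 0.34·(-1.048613) = 0.683472
s=1.340000, p=0.683472: f=-0.720258 → p ← 0.683472 + 0.34·(-0.720258) = 0.438584
p(1.68) ≈ 0.4386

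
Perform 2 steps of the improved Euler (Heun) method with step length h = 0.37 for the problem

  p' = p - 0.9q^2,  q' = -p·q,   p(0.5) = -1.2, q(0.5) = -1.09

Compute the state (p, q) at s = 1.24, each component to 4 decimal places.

Heun on (p,q): k1 = f(s_n, state_n); k2 = f(s_n + h, state_n + h·k1); state_{n+1} = state_n + (h/2)·(k1 + k2).
0.500000: (-1.200000, -1.090000)
  k1 = (-2.269290, -1.308000)
  predictor → (-2.039637, -1.573960)
  k2 = (-4.269252, -3.210308)
  → (-2.409630, -1.925887)
0.870000: (-2.409630, -1.925887)
  k1 = (-5.747767, -4.640675)
  predictor → (-4.536304, -3.642937)
  k2 = (-16.480194, -16.525469)
  → (-6.521803, -5.841624)
(p(1.24), q(1.24)) ≈ (-6.5218, -5.8416)

-6.5218, -5.8416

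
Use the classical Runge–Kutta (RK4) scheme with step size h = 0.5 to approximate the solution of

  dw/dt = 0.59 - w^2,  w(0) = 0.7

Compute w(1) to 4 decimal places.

RK4: k1 = f(t_n, w_n); k2 = f(t_n + h/2, w_n + (h/2)·k1); k3 = f(t_n + h/2, w_n + (h/2)·k2); k4 = f(t_n + h, w_n + h·k3); w_{n+1} = w_n + (h/6)·(k1 + 2k2 + 2k3 + k4).
t=0.000000, w=0.700000:
  k1 = f(0.000000, 0.700000) = 0.100000
  k2 = f(0.250000, 0.725000) = 0.064375
  k3 = f(0.250000, 0.716094) = 0.077210
  k4 = f(0.500000, 0.738605) = 0.044463
  w ← 0.700000 + (0.5/6)·(k1 + 2k2 + 2k3 + k4) = 0.735636
t=0.500000, w=0.735636:
  k1 = f(0.500000, 0.735636) = 0.048840
  k2 = f(0.750000, 0.747846) = 0.030726
  k3 = f(0.750000, 0.743318) = 0.037479
  k4 = f(1.000000, 0.754375) = 0.020918
  w ← 0.735636 + (0.5/6)·(k1 + 2k2 + 2k3 + k4) = 0.752817
w(1) ≈ 0.7528

0.7528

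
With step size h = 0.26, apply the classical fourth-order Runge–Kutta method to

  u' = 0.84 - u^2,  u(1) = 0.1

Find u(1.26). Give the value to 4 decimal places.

0.3065

RK4: k1 = f(s_n, u_n); k2 = f(s_n + h/2, u_n + (h/2)·k1); k3 = f(s_n + h/2, u_n + (h/2)·k2); k4 = f(s_n + h, u_n + h·k3); u_{n+1} = u_n + (h/6)·(k1 + 2k2 + 2k3 + k4).
s=1.000000, u=0.100000:
  k1 = f(1.000000, 0.100000) = 0.830000
  k2 = f(1.130000, 0.207900) = 0.796778
  k3 = f(1.130000, 0.203581) = 0.798555
  k4 = f(1.260000, 0.307624) = 0.745367
  u ← 0.100000 + (0.26/6)·(k1 + 2k2 + 2k3 + k4) = 0.306528
u(1.26) ≈ 0.3065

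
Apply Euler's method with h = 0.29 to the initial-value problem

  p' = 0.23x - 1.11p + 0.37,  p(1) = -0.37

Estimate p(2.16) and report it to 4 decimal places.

0.4412

Euler: p_{n+1} = p_n + h·f(x_n, p_n).
x=1.000000, p=-0.370000: f=1.010700 → p ← -0.370000 + 0.29·1.010700 = -0.076897
x=1.290000, p=-0.076897: f=0.752056 → p ← -0.076897 + 0.29·0.752056 = 0.141199
x=1.580000, p=0.141199: f=0.576669 → p ← 0.141199 + 0.29·0.576669 = 0.308433
x=1.870000, p=0.308433: f=0.457739 → p ← 0.308433 + 0.29·0.457739 = 0.441178
p(2.16) ≈ 0.4412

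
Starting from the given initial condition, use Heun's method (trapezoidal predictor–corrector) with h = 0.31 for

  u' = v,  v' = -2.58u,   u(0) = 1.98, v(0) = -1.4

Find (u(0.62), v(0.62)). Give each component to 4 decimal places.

0.2682, -3.5019

Heun on (u,v): k1 = f(x_n, state_n); k2 = f(x_n + h, state_n + h·k1); state_{n+1} = state_n + (h/2)·(k1 + k2).
0.000000: (1.980000, -1.400000)
  k1 = (-1.400000, -5.108400)
  predictor → (1.546000, -2.983604)
  k2 = (-2.983604, -3.988680)
  → (1.300541, -2.810047)
0.310000: (1.300541, -2.810047)
  k1 = (-2.810047, -3.355397)
  predictor → (0.429427, -3.850220)
  k2 = (-3.850220, -1.107921)
  → (0.268200, -3.501862)
(u(0.62), v(0.62)) ≈ (0.2682, -3.5019)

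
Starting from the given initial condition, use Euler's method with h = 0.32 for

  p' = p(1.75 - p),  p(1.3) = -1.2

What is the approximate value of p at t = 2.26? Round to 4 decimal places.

Euler: p_{n+1} = p_n + h·f(t_n, p_n).
t=1.300000, p=-1.200000: f=-3.540000 → p ← -1.200000 + 0.32·(-3.540000) = -2.332800
t=1.620000, p=-2.332800: f=-9.524356 → p ← -2.332800 + 0.32·(-9.524356) = -5.380594
t=1.940000, p=-5.380594: f=-38.366830 → p ← -5.380594 + 0.32·(-38.366830) = -17.657979
p(2.26) ≈ -17.6580

-17.6580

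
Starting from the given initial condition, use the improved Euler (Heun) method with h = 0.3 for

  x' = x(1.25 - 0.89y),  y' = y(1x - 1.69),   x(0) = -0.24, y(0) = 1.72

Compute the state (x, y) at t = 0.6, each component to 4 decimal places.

-0.2990, 0.5943

Heun on (x,y): k1 = f(t_n, state_n); k2 = f(t_n + h, state_n + h·k1); state_{n+1} = state_n + (h/2)·(k1 + k2).
0.000000: (-0.240000, 1.720000)
  k1 = (0.067392, -3.319600)
  predictor → (-0.219782, 0.724120)
  k2 = (-0.133086, -1.382912)
  → (-0.249854, 1.014623)
0.300000: (-0.249854, 1.014623)
  k1 = (-0.086696, -1.968221)
  predictor → (-0.275863, 0.424157)
  k2 = (-0.240690, -0.833834)
  → (-0.298962, 0.594315)
(x(0.6), y(0.6)) ≈ (-0.2990, 0.5943)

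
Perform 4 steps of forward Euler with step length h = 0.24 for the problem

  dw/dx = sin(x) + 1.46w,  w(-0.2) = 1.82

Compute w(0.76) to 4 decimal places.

6.1612

Euler: w_{n+1} = w_n + h·f(x_n, w_n).
x=-0.200000, w=1.820000: f=2.458531 → w ← 1.820000 + 0.24·2.458531 = 2.410047
x=0.040000, w=2.410047: f=3.558658 → w ← 2.410047 + 0.24·3.558658 = 3.264125
x=0.280000, w=3.264125: f=5.041979 → w ← 3.264125 + 0.24·5.041979 = 4.474200
x=0.520000, w=4.474200: f=7.029213 → w ← 4.474200 + 0.24·7.029213 = 6.161211
w(0.76) ≈ 6.1612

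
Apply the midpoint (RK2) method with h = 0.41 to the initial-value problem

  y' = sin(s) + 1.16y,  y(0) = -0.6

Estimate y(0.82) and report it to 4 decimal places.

Midpoint: k1 = f(s_n, y_n); k2 = f(s_n + h/2, y_n + (h/2)·k1); y_{n+1} = y_n + h·k2.
s=0.000000, y=-0.600000:
  k1 = f(0.000000, -0.600000) = -0.696000
  k2 = f(0.205000, -0.742680) = -0.657942
  y ← -0.600000 + 0.41·(-0.657942) = -0.869756
s=0.410000, y=-0.869756:
  k1 = f(0.410000, -0.869756) = -0.610308
  k2 = f(0.615000, -0.994869) = -0.577090
  y ← -0.869756 + 0.41·(-0.577090) = -1.106363
y(0.82) ≈ -1.1064

-1.1064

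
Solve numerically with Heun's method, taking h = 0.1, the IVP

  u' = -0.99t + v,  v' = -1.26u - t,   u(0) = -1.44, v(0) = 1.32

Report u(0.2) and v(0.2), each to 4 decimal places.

Heun on (u,v): k1 = f(t_n, state_n); k2 = f(t_n + h, state_n + h·k1); state_{n+1} = state_n + (h/2)·(k1 + k2).
0.000000: (-1.440000, 1.320000)
  k1 = (1.320000, 1.814400)
  predictor → (-1.308000, 1.501440)
  k2 = (1.402440, 1.548080)
  → (-1.303878, 1.488124)
0.100000: (-1.303878, 1.488124)
  k1 = (1.389124, 1.542886)
  predictor → (-1.164966, 1.642413)
  k2 = (1.444413, 1.267857)
  → (-1.162201, 1.628661)
(u(0.2), v(0.2)) ≈ (-1.1622, 1.6287)

-1.1622, 1.6287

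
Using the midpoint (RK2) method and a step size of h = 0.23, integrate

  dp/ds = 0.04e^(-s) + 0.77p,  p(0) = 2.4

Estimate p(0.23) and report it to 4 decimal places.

Midpoint: k1 = f(s_n, p_n); k2 = f(s_n + h/2, p_n + (h/2)·k1); p_{n+1} = p_n + h·k2.
s=0.000000, p=2.400000:
  k1 = f(0.000000, 2.400000) = 1.888000
  k2 = f(0.115000, 2.617120) = 2.050837
  p ← 2.400000 + 0.23·2.050837 = 2.871693
p(0.23) ≈ 2.8717

2.8717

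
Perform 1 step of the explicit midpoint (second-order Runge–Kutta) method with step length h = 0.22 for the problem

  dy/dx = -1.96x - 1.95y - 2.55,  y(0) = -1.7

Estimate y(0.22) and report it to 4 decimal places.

-1.6152

Midpoint: k1 = f(x_n, y_n); k2 = f(x_n + h/2, y_n + (h/2)·k1); y_{n+1} = y_n + h·k2.
x=0.000000, y=-1.700000:
  k1 = f(0.000000, -1.700000) = 0.765000
  k2 = f(0.110000, -1.615850) = 0.385308
  y ← -1.700000 + 0.22·0.385308 = -1.615232
y(0.22) ≈ -1.6152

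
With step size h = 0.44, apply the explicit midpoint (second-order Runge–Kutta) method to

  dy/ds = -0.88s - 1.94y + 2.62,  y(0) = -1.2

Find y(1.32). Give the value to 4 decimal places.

Midpoint: k1 = f(s_n, y_n); k2 = f(s_n + h/2, y_n + (h/2)·k1); y_{n+1} = y_n + h·k2.
s=0.000000, y=-1.200000:
  k1 = f(0.000000, -1.200000) = 4.948000
  k2 = f(0.220000, -0.111440) = 2.642594
  y ← -1.200000 + 0.44·2.642594 = -0.037259
s=0.440000, y=-0.037259:
  k1 = f(0.440000, -0.037259) = 2.305082
  k2 = f(0.660000, 0.469859) = 1.127673
  y ← -0.037259 + 0.44·1.127673 = 0.458917
s=0.880000, y=0.458917:
  k1 = f(0.880000, 0.458917) = 0.955300
  k2 = f(1.100000, 0.669083) = 0.353978
  y ← 0.458917 + 0.44·0.353978 = 0.614668
y(1.32) ≈ 0.6147

0.6147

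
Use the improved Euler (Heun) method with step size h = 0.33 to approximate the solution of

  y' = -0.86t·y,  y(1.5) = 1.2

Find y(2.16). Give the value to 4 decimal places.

Heun: k1 = f(t_n, y_n); k2 = f(t_n + h, y_n + h·k1); y_{n+1} = y_n + (h/2)·(k1 + k2).
t=1.500000, y=1.200000:
  k1 = f(1.500000, 1.200000) = -1.548000
  k2 = f(1.830000, 0.689160) = -1.084600
  y ← 1.200000 + (0.33/2)·(-1.548000 + (-1.084600)) = 0.765621
t=1.830000, y=0.765621:
  k1 = f(1.830000, 0.765621) = -1.204934
  k2 = f(2.160000, 0.367993) = -0.683583
  y ← 0.765621 + (0.33/2)·(-1.204934 + (-0.683583)) = 0.454016
y(2.16) ≈ 0.4540

0.4540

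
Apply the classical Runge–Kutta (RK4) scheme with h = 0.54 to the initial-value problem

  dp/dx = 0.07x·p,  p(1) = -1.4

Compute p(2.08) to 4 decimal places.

RK4: k1 = f(x_n, p_n); k2 = f(x_n + h/2, p_n + (h/2)·k1); k3 = f(x_n + h/2, p_n + (h/2)·k2); k4 = f(x_n + h, p_n + h·k3); p_{n+1} = p_n + (h/6)·(k1 + 2k2 + 2k3 + k4).
x=1.000000, p=-1.400000:
  k1 = f(1.000000, -1.400000) = -0.098000
  k2 = f(1.270000, -1.426460) = -0.126812
  k3 = f(1.270000, -1.434239) = -0.127504
  k4 = f(1.540000, -1.468852) = -0.158342
  p ← -1.400000 + (0.54/6)·(k1 + 2k2 + 2k3 + k4) = -1.468848
x=1.540000, p=-1.468848:
  k1 = f(1.540000, -1.468848) = -0.158342
  k2 = f(1.810000, -1.511600) = -0.191520
  k3 = f(1.810000, -1.520558) = -0.192655
  k4 = f(2.080000, -1.572881) = -0.229012
  p ← -1.468848 + (0.54/6)·(k1 + 2k2 + 2k3 + k4) = -1.572861
p(2.08) ≈ -1.5729

-1.5729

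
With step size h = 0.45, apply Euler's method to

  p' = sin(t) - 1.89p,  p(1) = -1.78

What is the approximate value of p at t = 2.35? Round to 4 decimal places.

0.4951

Euler: p_{n+1} = p_n + h·f(t_n, p_n).
t=1.000000, p=-1.780000: f=4.205671 → p ← -1.780000 + 0.45·4.205671 = 0.112552
t=1.450000, p=0.112552: f=0.779990 → p ← 0.112552 + 0.45·0.779990 = 0.463547
t=1.900000, p=0.463547: f=0.070196 → p ← 0.463547 + 0.45·0.070196 = 0.495135
p(2.35) ≈ 0.4951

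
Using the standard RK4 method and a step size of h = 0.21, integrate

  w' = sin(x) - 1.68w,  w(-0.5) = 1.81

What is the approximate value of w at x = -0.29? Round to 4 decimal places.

RK4: k1 = f(x_n, w_n); k2 = f(x_n + h/2, w_n + (h/2)·k1); k3 = f(x_n + h/2, w_n + (h/2)·k2); k4 = f(x_n + h, w_n + h·k3); w_{n+1} = w_n + (h/6)·(k1 + 2k2 + 2k3 + k4).
x=-0.500000, w=1.810000:
  k1 = f(-0.500000, 1.810000) = -3.520226
  k2 = f(-0.395000, 1.440376) = -2.804640
  k3 = f(-0.395000, 1.515513) = -2.930870
  k4 = f(-0.290000, 1.194517) = -2.292741
  w ← 1.810000 + (0.21/6)·(k1 + 2k2 + 2k3 + k4) = 1.205060
w(-0.29) ≈ 1.2051

1.2051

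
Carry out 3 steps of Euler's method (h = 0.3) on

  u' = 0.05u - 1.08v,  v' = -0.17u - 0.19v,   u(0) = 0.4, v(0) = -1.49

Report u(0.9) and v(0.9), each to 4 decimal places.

1.8346, -1.3799

Euler on (u,v): u_{n+1} = u_n + h·u', v_{n+1} = v_n + h·v'.
0.000000: (0.400000, -1.490000); f=(1.629200, 0.215100) → (0.888760, -1.425470)
0.300000: (0.888760, -1.425470); f=(1.583946, 0.119750) → (1.363944, -1.389545)
0.600000: (1.363944, -1.389545); f=(1.568906, 0.032143) → (1.834615, -1.379902)
(u(0.9), v(0.9)) ≈ (1.8346, -1.3799)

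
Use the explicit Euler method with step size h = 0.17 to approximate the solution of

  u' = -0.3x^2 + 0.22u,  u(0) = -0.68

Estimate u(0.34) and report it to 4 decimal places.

Euler: u_{n+1} = u_n + h·f(x_n, u_n).
x=0.000000, u=-0.680000: f=-0.149600 → u ← -0.680000 + 0.17·(-0.149600) = -0.705432
x=0.170000, u=-0.705432: f=-0.163865 → u ← -0.705432 + 0.17·(-0.163865) = -0.733289
u(0.34) ≈ -0.7333

-0.7333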